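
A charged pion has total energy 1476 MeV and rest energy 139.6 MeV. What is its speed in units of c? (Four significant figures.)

Total energy E = γmc² gives γ = 1476/139.6 = 10.573.
Hence β = √(1 − 1/γ²) = √(1 − 0.00894548) = √0.99105452 = 0.9955.

0.9955c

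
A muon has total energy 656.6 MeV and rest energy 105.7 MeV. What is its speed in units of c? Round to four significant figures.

0.9870c

γ = E/(mc²) = 656.6/105.7 = 6.2119.
β = √(1 − 1/γ²) = √(1 − 0.025915) = √0.974085 = 0.9870.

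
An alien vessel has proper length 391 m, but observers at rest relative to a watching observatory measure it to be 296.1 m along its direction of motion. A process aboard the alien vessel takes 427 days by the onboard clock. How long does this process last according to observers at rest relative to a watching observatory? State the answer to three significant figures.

564 days

From L = L₀/γ: γ = 391/296.1 = 1.3205.
The same γ dilates the second interval: 1.3205 × 427 days = 564 days.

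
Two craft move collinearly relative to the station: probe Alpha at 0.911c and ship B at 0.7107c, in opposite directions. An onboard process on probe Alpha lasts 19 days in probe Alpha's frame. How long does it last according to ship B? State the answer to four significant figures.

107.9 days

The velocity of probe Alpha relative to ship B is (0.911 + 0.7107)c / (1 + 0.911×0.7107) = 0.98437c; relative speed 0.98437c.
γ for this relative speed: γ = 1/√(1 − 0.968984) = 5.6782.
Probe Alpha's interval is proper; time dilation gives Δt_B = γΔτ = 5.6782 × 19 days = 107.9 days.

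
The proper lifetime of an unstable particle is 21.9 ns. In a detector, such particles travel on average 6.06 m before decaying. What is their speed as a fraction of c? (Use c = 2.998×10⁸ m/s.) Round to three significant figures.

Let x = d/(cτ) = 6.060 m / (2.998×10⁸ m/s × 2.190×10^-8 s) = 0.92299. Since d = βγcτ, x = βγ = β/√(1−β²).
Solving: β² = x²/(1+x²) = 0.851911/1.851911 = 0.460017, so β = 0.678.

0.678c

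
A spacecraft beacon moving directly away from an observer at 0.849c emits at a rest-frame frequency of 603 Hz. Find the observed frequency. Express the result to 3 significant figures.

172 Hz

Relativistic Doppler (source moving away): f_obs = f_src · √((1−β)/(1+β)).
With β = 0.849: factor = √(0.151/1.849) = 0.28577.
f_obs = 603 × 0.28577 = 172 Hz.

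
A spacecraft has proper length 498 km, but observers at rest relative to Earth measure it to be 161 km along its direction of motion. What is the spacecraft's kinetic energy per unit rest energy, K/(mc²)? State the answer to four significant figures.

2.093

Length contraction gives γ = L₀/L = 498/161 = 3.09317.
Since K = (γ−1)mc², K/(mc²) = 3.09317 − 1 = 2.093.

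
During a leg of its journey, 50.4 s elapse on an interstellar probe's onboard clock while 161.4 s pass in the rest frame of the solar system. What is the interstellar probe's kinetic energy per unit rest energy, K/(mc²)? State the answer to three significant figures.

2.20

γ = Δt/Δτ = 161.4/50.4 = 3.20238.
Since K = (γ−1)mc², K/(mc²) = 3.20238 − 1 = 2.20.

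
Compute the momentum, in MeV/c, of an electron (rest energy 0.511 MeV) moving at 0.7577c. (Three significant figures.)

0.593 MeV/c

β² = 0.57410929, so γ = 1/√0.42589071 = 1.5323.
Momentum: p = γβ·mc = 1.5323 × 0.7577 × 0.511 MeV/c = 0.593 MeV/c.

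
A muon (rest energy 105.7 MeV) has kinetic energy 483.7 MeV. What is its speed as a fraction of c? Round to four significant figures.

γ = 1 + K/(mc²) = 1 + 483.7/105.7 = 5.5762.
β = √(1 − 1/γ²) = √(1 − 0.0321605) = √0.9678395 = 0.9838.

0.9838c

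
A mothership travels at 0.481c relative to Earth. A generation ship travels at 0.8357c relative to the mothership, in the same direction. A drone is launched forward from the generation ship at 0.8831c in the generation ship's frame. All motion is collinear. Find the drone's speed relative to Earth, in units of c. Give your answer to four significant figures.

Compose velocities in two stages. Stage 1 (into S'): u₁ = (0.8831+0.8357)/(1+0.8831×0.8357) = 0.98895.
Stage 2 (into S): u = (0.98895+0.481)/(1+0.98895×0.481) = 0.99611, so the speed is 0.9961c.

0.9961c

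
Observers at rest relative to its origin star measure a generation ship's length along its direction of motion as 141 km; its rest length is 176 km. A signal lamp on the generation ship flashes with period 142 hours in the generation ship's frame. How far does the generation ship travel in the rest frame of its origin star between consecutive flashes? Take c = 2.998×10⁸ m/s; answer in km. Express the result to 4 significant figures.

1.145×10^11 km

From L = L₀/γ: γ = 176/141 = 1.24823.
β = √(1 − 1/γ²) = 0.59848. Lab-frame period = γτ = 1.24823×142 hours = 177.25 hours. Distance = βc × γτ = 0.59848 × 2.998×10⁸ m/s × 638100 s = 1.1449×10^14 m = 1.145×10^11 km.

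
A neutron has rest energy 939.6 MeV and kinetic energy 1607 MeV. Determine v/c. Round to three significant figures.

K = (γ−1)mc², so γ = 1 + 1607/939.6 = 2.7103.
Then v/c = √(1 − γ⁻²) = √(1 − 0.136134) = √0.863866 = 0.929.

0.929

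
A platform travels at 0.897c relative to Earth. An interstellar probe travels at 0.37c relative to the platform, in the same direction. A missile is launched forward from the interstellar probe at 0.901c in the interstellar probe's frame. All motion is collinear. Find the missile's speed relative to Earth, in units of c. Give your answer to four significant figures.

Apply u = (u'+v)/(1+u'v) twice. Missile in the platform frame: (0.901+0.37)/(1+0.901·0.37) = 1.271/1.33337 = 0.95322c.
That velocity, transformed to the rest frame of Earth: (0.95322+0.897)/(1+0.95322·0.897) = 1.85022/1.85503834 = 0.9974c.

0.9974c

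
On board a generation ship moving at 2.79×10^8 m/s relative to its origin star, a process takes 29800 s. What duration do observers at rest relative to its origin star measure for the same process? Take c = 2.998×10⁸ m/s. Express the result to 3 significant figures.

81400 s

β = v/c = (2.79×10^8 m/s)/(2.998×10⁸ m/s) = 0.93062.
With β = 0.93062, γ = 1/√(1 − 0.93062²) = 1/√0.1339464156 = 2.7323.
Time dilation: Δt = γ·Δτ = 2.7323 × 29800 = 81400 s.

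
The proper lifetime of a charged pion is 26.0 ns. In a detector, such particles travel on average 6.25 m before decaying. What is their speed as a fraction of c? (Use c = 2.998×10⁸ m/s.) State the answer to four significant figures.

d = βγcτ ⇒ βγ = d/(cτ) = 6.250 m / (7.7948 m) = 0.80182.
β = (βγ)/√(1+(βγ)²) = 0.80182/√1.642915 = 0.6256.

0.6256c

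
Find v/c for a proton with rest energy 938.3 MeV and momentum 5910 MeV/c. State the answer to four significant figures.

pc/(mc²) = 5910/938.3 = 6.2986 = βγ = β/√(1−β²).
So β² = x²/(1 + x²) with x = 6.2986: x² = 39.6724, β² = 39.6724/40.6724 = 0.975413, β = 0.9876.

0.9876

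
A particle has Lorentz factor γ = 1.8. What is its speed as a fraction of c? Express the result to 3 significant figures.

0.831c

β = √(1 − 1/γ²) = √(1 − 1/3.24) = √0.691358 = 0.831.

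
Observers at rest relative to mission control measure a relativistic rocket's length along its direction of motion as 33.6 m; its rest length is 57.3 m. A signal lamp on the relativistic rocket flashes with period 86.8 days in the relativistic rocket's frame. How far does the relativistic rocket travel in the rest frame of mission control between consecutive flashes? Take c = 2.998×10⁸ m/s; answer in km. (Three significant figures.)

3.11×10^12 km

From L = L₀/γ: γ = 57.3/33.6 = 1.70536.
β = √(1 − 1/γ²) = 0.81003. Lab-frame period = γτ = 1.70536×86.8 days = 148.03 days. Distance = βc × γτ = 0.81003 × 2.998×10⁸ m/s × 12789792 s = 3.1060×10^15 m = 3.11×10^12 km.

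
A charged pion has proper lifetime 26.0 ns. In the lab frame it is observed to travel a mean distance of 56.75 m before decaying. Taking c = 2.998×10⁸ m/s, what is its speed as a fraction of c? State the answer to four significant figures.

d = βγcτ ⇒ βγ = d/(cτ) = 56.75 m / (7.7948 m) = 7.2805.
β = (βγ)/√(1+(βγ)²) = 7.2805/√54.0057 = 0.9907.

0.9907c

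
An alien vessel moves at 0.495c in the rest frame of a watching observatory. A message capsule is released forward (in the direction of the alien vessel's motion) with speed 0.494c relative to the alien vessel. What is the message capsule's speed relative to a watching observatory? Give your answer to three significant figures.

0.795c

In units of c, u = (u' + v)/(1 + u'v) with u' = 0.494 and v = 0.495.
Numerator: 0.494 + 0.495 = 0.989. Denominator: 1 + (0.494)(0.495) = 1.24453.
u = 0.989/1.24453 = 0.79468, so the speed is 0.795c.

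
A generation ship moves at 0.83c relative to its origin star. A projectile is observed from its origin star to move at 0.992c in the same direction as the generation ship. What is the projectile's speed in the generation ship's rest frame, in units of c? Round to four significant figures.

Transform to the generation ship's frame: u' = (u − v)/(1 − uv/c²).
u' = (0.992 − 0.83)/(1 − 0.992×0.83) = 0.162/0.17664 = 0.91712.
Speed in the generation ship's frame: 0.9171c (in the same direction).

0.9171c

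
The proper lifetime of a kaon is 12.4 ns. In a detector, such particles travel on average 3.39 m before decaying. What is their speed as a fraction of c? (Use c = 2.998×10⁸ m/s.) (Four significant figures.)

d = βγcτ ⇒ βγ = d/(cτ) = 3.390 m / (3.71752 m) = 0.9119.
β = (βγ)/√(1+(βγ)²) = 0.9119/√1.831562 = 0.6738.

0.6738c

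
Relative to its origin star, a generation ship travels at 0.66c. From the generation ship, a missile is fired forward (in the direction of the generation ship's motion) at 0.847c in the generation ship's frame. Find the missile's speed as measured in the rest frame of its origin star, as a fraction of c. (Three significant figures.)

0.967c

Relativistic velocity addition: u = (u' + v)/(1 + u'v/c²), with u' = 0.847c and v = 0.66c.
Numerator: 0.847 + 0.66 = 1.507. Denominator: 1 + (0.847)(0.66) = 1.55902.
u = 1.507/1.55902 = 0.96663, so the speed is 0.967c.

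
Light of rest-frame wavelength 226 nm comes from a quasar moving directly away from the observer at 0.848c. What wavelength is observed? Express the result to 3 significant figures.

788 nm

Relativistic Doppler for wavelength: λ_obs = λ_src · √((1+β)/(1−β)).
With β = 0.848: factor = √(1.848/0.152) = 3.4868.
λ_obs = 226 × 3.4868 = 788 nm.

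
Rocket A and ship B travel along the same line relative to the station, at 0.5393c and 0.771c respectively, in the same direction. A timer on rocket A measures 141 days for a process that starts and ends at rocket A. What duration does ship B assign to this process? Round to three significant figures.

The velocity of rocket A relative to ship B is (0.5393 − 0.771)c / (1 − 0.5393×0.771) = −0.39661c; relative speed 0.39661c.
γ for this relative speed: γ = 1/√(1 − 0.157299) = 1.0893.
Rocket A's interval is proper; time dilation gives Δt_B = γΔτ = 1.0893 × 141 days = 154 days.

154 days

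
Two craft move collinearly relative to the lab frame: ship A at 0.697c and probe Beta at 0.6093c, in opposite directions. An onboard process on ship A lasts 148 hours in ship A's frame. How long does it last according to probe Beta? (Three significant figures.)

Transform ship A's velocity into probe Beta's frame: (0.697 + 0.6093)/(1 + 0.697·0.6093) = 1.3063/1.4246821, so the relative speed is 0.91691c.
At |u| = 0.91691c, γ = (1 − 0.840724)^(−1/2) = 2.5057.
Ship A's interval is proper; time dilation gives Δt_B = γΔτ = 2.5057 × 148 hours = 371 hours.

371 hours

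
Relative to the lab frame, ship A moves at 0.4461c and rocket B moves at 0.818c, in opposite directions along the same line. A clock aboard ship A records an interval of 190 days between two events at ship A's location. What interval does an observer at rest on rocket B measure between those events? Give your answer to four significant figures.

503.7 days

The velocity of ship A relative to rocket B is (0.4461 + 0.818)c / (1 + 0.4461×0.818) = 0.92614c; relative speed 0.92614c.
At |u| = 0.92614c, γ = (1 − 0.857735)^(−1/2) = 2.6513.
The clock on ship A records proper time, so rocket B measures Δt = γΔτ = 2.6513 × 190 = 503.7 days.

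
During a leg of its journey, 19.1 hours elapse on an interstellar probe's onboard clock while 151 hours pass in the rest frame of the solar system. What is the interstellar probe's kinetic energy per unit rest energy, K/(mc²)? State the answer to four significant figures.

γ = Δt/Δτ = 151/19.1 = 7.90576.
K/(mc²) = γ − 1 = 7.90576 − 1 = 6.906.

6.906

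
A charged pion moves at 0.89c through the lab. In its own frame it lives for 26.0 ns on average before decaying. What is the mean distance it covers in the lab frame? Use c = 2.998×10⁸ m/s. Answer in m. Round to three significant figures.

15.2 m

γ = 1/√(1 − β²) = 1/√(1 − 0.7921) = 1/√0.2079 = 1/0.455961 = 2.1932.
Lab-frame lifetime: Δt = γτ = 2.1932 × 26.0 ns = 57.023 ns.
Distance: d = vΔt = 0.89 × 2.998×10⁸ m/s × 5.7023×10^-8 s = 15.2 m.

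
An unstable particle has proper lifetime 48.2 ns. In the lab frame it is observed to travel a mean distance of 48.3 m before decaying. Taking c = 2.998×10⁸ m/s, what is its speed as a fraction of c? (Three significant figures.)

0.958c

Lab distance = (lab lifetime)·v = γτ·βc, so βγ = d/(cτ) = 48.30/(2.998×10⁸ × 4.820×10^-8) = 3.3425.
With βγ = 3.3425: γ² = 1 + (βγ)² = 12.1723, and β = (βγ)/γ = 3.3425/3.48888 = 0.958.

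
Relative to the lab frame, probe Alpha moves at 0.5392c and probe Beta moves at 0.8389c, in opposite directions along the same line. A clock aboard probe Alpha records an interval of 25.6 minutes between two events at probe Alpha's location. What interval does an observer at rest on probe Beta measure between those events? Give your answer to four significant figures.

Speed of probe Alpha in probe Beta's frame: u = (v_A + v_B)/(1 + v_A v_B/c²) = (0.5392 + 0.8389)/(1 + 0.5392×0.8389) = 1.3781/1.45233488 = 0.94889; |u| = 0.94889c.
γ for this relative speed: γ = 1/√(1 − 0.900392) = 3.1685.
Probe Alpha's interval is proper; time dilation gives Δt_B = γΔτ = 3.1685 × 25.6 minutes = 81.11 minutes.

81.11 minutes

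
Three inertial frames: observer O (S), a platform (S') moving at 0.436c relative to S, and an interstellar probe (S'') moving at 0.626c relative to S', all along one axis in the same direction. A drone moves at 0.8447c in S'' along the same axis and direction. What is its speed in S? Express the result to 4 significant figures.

0.9849c

Compose velocities in two stages. Stage 1 (into S'): u₁ = (0.8447+0.626)/(1+0.8447×0.626) = 0.96201.
Stage 2 (into S): u = (0.96201+0.436)/(1+0.96201×0.436) = 0.98491, so the speed is 0.9849c.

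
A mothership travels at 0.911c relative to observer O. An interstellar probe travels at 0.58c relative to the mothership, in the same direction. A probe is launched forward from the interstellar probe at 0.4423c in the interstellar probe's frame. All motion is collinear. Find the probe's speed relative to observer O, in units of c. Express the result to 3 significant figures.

Compose velocities in two stages. Stage 1 (into S'): u₁ = (0.4423+0.58)/(1+0.4423×0.58) = 0.81359.
Stage 2 (into S): u = (0.81359+0.911)/(1+0.81359×0.911) = 0.99047, so the speed is 0.990c.

0.990c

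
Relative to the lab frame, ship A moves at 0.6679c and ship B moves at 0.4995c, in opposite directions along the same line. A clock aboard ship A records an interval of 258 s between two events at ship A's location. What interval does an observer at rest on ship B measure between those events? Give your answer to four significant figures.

The velocity of ship A relative to ship B is (0.6679 + 0.4995)c / (1 + 0.6679×0.4995) = 0.87536c; relative speed 0.87536c.
At |u| = 0.87536c, γ = (1 − 0.766255)^(−1/2) = 2.0684.
The clock on ship A records proper time, so ship B measures Δt = γΔτ = 2.0684 × 258 = 533.6 s.

533.6 s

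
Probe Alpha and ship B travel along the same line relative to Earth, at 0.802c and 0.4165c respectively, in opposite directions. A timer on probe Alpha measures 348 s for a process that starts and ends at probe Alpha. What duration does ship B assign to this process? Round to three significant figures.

855 s

Transform probe Alpha's velocity into ship B's frame: (0.802 + 0.4165)/(1 + 0.802·0.4165) = 1.2185/1.334033, so the relative speed is 0.9134c.
At |u| = 0.9134c, γ = (1 − 0.8343)^(−1/2) = 2.4566.
Probe Alpha's interval is proper; time dilation gives Δt_B = γΔτ = 2.4566 × 348 s = 855 s.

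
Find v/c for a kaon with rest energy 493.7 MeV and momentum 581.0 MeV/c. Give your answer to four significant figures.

0.7620

pc/(mc²) = 581.0/493.7 = 1.1768 = βγ = β/√(1−β²).
So β² = x²/(1 + x²) with x = 1.1768: x² = 1.38486, β² = 1.38486/2.38486 = 0.580688, β = 0.7620.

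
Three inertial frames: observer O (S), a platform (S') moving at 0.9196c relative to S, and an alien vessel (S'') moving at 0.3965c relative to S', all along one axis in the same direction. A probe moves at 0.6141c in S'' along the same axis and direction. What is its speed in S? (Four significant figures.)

Compose velocities in two stages. Stage 1 (into S'): u₁ = (0.6141+0.3965)/(1+0.6141×0.3965) = 0.81271.
Stage 2 (into S): u = (0.81271+0.9196)/(1+0.81271×0.9196) = 0.99138, so the speed is 0.9914c.

0.9914c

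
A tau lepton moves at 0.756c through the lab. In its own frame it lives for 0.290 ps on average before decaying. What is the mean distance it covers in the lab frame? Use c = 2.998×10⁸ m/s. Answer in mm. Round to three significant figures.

γ = 1/√(1 − β²) = 1/√(1 − 0.571536) = 1/√0.428464 = 1/0.654572 = 1.5277.
Lab-frame lifetime: Δt = γτ = 1.5277 × 0.290 ps = 0.44303 ps.
Distance: d = vΔt = 0.756 × 2.998×10⁸ m/s × 4.4303×10^-13 s = 1.00×10^-4 m = 0.100 mm.

0.100 mm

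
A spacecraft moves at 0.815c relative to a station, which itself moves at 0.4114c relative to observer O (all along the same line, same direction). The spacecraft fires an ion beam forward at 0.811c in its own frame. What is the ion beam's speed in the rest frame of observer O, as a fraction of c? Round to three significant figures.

First combine the ion beam and spacecraft (S''→S'): u₁ = (0.811 + 0.815)/(1 + 0.811×0.815) = 1.626/1.660965 = 0.97895.
Then combine with the station (S'→S): u = (0.97895 + 0.4114)/(1 + 0.97895×0.4114) = 1.39035/1.40274003 = 0.99117.

0.991c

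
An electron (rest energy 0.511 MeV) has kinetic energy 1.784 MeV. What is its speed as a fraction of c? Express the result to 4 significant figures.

γ = 1 + K/(mc²) = 1 + 1.784/0.511 = 4.4912.
β = √(1 − 1/γ²) = √(1 − 0.0495764) = √0.9504236 = 0.9749.

0.9749c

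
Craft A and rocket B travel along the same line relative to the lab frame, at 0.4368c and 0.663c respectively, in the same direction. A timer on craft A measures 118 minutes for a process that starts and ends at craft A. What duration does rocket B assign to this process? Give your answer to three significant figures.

124 minutes

The velocity of craft A relative to rocket B is (0.4368 − 0.663)c / (1 − 0.4368×0.663) = −0.31841c; relative speed 0.31841c.
γ for this relative speed: γ = 1/√(1 − 0.101385) = 1.0549.
Craft A's interval is proper; time dilation gives Δt_B = γΔτ = 1.0549 × 118 minutes = 124 minutes.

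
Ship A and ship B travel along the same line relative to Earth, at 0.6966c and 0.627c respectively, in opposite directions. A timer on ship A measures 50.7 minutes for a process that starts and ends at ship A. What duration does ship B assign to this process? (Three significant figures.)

130 minutes

Speed of ship A in ship B's frame: u = (v_A + v_B)/(1 + v_A v_B/c²) = (0.6966 + 0.627)/(1 + 0.6966×0.627) = 1.3236/1.4367682 = 0.92123; |u| = 0.92123c.
At |u| = 0.92123c, γ = (1 − 0.848665)^(−1/2) = 2.5706.
Ship A's interval is proper; time dilation gives Δt_B = γΔτ = 2.5706 × 50.7 minutes = 130 minutes.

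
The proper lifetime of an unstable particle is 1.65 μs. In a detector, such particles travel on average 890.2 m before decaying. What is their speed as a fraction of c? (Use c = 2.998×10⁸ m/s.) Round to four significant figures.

Lab distance = (lab lifetime)·v = γτ·βc, so βγ = d/(cτ) = 890.2/(2.998×10⁸ × 1.650×10^-6) = 1.7996.
With βγ = 1.7996: γ² = 1 + (βγ)² = 4.23856, and β = (βγ)/γ = 1.7996/2.05878 = 0.8741.

0.8741c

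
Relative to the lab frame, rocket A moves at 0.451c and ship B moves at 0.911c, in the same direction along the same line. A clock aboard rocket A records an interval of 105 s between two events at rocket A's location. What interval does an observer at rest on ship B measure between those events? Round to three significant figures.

Speed of rocket A in ship B's frame: u = (v_A − v_B)/(1 − v_A v_B/c²) = (0.451 − 0.911)/(1 − 0.451×0.911) = −0.46/0.589139 = −0.7808; |u| = 0.7808c.
At |u| = 0.7808c, γ = (1 − 0.609649)^(−1/2) = 1.6006.
The clock on rocket A records proper time, so ship B measures Δt = γΔτ = 1.6006 × 105 = 168 s.

168 s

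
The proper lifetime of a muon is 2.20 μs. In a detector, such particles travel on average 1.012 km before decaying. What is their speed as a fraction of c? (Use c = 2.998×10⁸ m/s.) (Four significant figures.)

Let x = d/(cτ) = 1012 m / (2.998×10⁸ m/s × 2.200×10^-6 s) = 1.5344. Since d = βγcτ, x = βγ = β/√(1−β²).
Solving: β² = x²/(1+x²) = 2.35438/3.35438 = 0.701882, so β = 0.8378.

0.8378c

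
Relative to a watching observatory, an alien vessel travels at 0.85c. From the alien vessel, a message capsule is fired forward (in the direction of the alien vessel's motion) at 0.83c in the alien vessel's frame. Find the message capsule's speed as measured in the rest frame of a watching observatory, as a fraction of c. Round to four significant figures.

0.9850c

In units of c, u = (u' + v)/(1 + u'v) with u' = 0.83 and v = 0.85.
Numerator: 0.83 + 0.85 = 1.68. Denominator: 1 + (0.83)(0.85) = 1.7055.
u = 1.68/1.7055 = 0.98505, so the speed is 0.9850c.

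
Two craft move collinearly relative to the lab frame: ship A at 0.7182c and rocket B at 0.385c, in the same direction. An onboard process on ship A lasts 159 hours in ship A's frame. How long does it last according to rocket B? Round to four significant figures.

179.1 hours

The velocity of ship A relative to rocket B is (0.7182 − 0.385)c / (1 − 0.7182×0.385) = 0.46054c; relative speed 0.46054c.
At |u| = 0.46054c, γ = (1 − 0.212097)^(−1/2) = 1.1266.
Ship A's interval is proper; time dilation gives Δt_B = γΔτ = 1.1266 × 159 hours = 179.1 hours.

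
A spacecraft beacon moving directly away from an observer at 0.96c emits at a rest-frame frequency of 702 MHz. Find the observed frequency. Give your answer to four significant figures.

Relativistic Doppler (source moving away): f_obs = f_src · √((1−β)/(1+β)).
With β = 0.96: factor = √(0.04/1.96) = 0.14286.
f_obs = 702 × 0.14286 = 100.3 MHz.

100.3 MHz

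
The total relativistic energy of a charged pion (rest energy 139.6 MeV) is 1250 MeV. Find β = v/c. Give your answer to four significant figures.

0.9937

Total energy E = γmc² gives γ = 1250/139.6 = 8.9542.
Hence β = √(1 − 1/γ²) = √(1 − 0.0124723) = √0.9875277 = 0.9937.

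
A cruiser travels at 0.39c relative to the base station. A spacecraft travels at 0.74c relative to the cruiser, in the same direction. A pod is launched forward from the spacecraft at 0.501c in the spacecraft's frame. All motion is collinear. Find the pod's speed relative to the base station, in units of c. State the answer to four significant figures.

0.9573c

First combine the pod and spacecraft (S''→S'): u₁ = (0.501 + 0.74)/(1 + 0.501×0.74) = 1.241/1.37074 = 0.90535.
Then combine with the cruiser (S'→S): u = (0.90535 + 0.39)/(1 + 0.90535×0.39) = 1.29535/1.3530865 = 0.95733.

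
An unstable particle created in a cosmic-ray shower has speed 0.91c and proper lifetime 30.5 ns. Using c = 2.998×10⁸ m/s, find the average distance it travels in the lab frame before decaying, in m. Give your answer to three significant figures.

γ = 1/√(1 − β²) = 1/√(1 − 0.8281) = 1/√0.1719 = 1/0.414608 = 2.4119.
Lab-frame lifetime: Δt = γτ = 2.4119 × 30.5 ns = 73.563 ns.
Distance: d = vΔt = 0.91 × 2.998×10⁸ m/s × 7.3563×10^-8 s = 20.1 m.

20.1 m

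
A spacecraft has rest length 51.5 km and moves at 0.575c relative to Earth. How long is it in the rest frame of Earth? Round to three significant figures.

With β = 0.575, γ = 1/√(1 − 0.575²) = 1/√0.669375 = 1.2223.
Along the direction of motion the measured length is L₀/γ = 51.5/1.2223 = 42.1 km.

42.1 km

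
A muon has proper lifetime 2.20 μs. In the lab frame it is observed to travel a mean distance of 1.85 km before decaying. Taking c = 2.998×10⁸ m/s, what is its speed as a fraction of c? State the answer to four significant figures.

0.9419c

Let x = d/(cτ) = 1850 m / (2.998×10⁸ m/s × 2.200×10^-6 s) = 2.8049. Since d = βγcτ, x = βγ = β/√(1−β²).
Solving: β² = x²/(1+x²) = 7.86746/8.86746 = 0.887228, so β = 0.9419.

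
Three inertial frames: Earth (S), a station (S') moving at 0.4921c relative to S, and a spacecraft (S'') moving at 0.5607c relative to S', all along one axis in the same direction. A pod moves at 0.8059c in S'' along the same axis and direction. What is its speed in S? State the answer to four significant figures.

0.9796c

Apply u = (u'+v)/(1+u'v) twice. Pod in the station frame: (0.8059+0.5607)/(1+0.8059·0.5607) = 1.3666/1.45186813 = 0.94127c.
That velocity, transformed to the rest frame of Earth: (0.94127+0.4921)/(1+0.94127·0.4921) = 1.43337/1.463198967 = 0.97961c.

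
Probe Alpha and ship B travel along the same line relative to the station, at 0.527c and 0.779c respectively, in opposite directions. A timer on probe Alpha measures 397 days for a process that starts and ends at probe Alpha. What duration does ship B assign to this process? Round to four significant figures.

The velocity of probe Alpha relative to ship B is (0.527 + 0.779)c / (1 + 0.527×0.779) = 0.92589c; relative speed 0.92589c.
At |u| = 0.92589c, γ = (1 − 0.857272)^(−1/2) = 2.6469.
The clock on probe Alpha records proper time, so ship B measures Δt = γΔτ = 2.6469 × 397 = 1051 days.

1051 days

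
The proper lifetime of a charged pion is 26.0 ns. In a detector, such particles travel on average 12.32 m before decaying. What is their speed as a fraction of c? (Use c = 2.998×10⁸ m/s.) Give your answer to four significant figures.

0.8451c

Let x = d/(cτ) = 12.32 m / (2.998×10⁸ m/s × 2.600×10^-8 s) = 1.5805. Since d = βγcτ, x = βγ = β/√(1−β²).
Solving: β² = x²/(1+x²) = 2.49798/3.49798 = 0.714121, so β = 0.8451.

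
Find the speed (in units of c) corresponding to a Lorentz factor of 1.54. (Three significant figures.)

0.760c

β = √(1 − 1/γ²) = √(1 − 1/2.3716) = √0.578344 = 0.760.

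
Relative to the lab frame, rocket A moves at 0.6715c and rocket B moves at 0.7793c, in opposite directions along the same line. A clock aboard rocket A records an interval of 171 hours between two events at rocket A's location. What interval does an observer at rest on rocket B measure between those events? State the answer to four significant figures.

Transform rocket A's velocity into rocket B's frame: (0.6715 + 0.7793)/(1 + 0.6715·0.7793) = 1.4508/1.52329995, so the relative speed is 0.95241c.
At |u| = 0.95241c, γ = (1 − 0.907085)^(−1/2) = 3.2806.
The clock on rocket A records proper time, so rocket B measures Δt = γΔτ = 3.2806 × 171 = 561.0 hours.

561.0 hours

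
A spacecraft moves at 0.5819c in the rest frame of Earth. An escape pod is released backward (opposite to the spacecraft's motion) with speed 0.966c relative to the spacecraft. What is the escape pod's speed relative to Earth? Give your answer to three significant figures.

In units of c, u = (u' + v)/(1 + u'v) with u' = −0.966 and v = 0.5819.
Numerator: −0.966 + 0.5819 = −0.3841. Denominator: 1 + (−0.966)(0.5819) = 0.4378846.
u = −0.3841/0.4378846 = −0.87717, so the speed is 0.877c.

0.877c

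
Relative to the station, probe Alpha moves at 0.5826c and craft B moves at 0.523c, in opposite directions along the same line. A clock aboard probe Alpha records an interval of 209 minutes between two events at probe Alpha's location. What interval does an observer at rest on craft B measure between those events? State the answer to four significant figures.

Transform probe Alpha's velocity into craft B's frame: (0.5826 + 0.523)/(1 + 0.5826·0.523) = 1.1056/1.3046998, so the relative speed is 0.8474c.
At |u| = 0.8474c, γ = (1 − 0.718087)^(−1/2) = 1.8834.
The clock on probe Alpha records proper time, so craft B measures Δt = γΔτ = 1.8834 × 209 = 393.6 minutes.

393.6 minutes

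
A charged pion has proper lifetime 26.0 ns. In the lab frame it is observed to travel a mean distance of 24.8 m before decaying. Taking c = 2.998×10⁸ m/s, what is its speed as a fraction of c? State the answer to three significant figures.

Let x = d/(cτ) = 24.80 m / (2.998×10⁸ m/s × 2.600×10^-8 s) = 3.1816. Since d = βγcτ, x = βγ = β/√(1−β²).
Solving: β² = x²/(1+x²) = 10.1226/11.1226 = 0.910093, so β = 0.954.

0.954c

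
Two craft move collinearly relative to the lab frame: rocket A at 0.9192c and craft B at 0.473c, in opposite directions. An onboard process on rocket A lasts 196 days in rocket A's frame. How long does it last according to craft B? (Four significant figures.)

Transform rocket A's velocity into craft B's frame: (0.9192 + 0.473)/(1 + 0.9192·0.473) = 1.3922/1.4347816, so the relative speed is 0.97032c.
γ for this relative speed: γ = 1/√(1 − 0.941521) = 4.1352.
Rocket A's interval is proper; time dilation gives Δt_B = γΔτ = 4.1352 × 196 days = 810.5 days.

810.5 days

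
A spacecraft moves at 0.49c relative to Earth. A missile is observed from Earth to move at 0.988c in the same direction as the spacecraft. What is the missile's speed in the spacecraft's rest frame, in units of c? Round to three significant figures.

Transform to the spacecraft's frame: u' = (u − v)/(1 − uv/c²).
u' = (0.988 − 0.49)/(1 − 0.988×0.49) = 0.498/0.51588 = 0.96534.
Speed in the spacecraft's frame: 0.965c (in the same direction).

0.965c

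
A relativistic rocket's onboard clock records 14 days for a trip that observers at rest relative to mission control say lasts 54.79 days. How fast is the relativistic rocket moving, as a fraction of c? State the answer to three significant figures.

γ = Δt/Δτ = 54.79/14 = 3.9136.
β = √(1 − 1/γ²) = √(1 − 0.0652901) = √0.9347099 = 0.967.

0.967c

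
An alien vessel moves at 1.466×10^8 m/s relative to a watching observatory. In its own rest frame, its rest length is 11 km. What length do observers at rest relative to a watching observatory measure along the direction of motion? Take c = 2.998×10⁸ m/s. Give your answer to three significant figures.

9.60 km

β = v/c = (1.466×10^8 m/s)/(2.998×10⁸ m/s) = 0.488993.
Lorentz factor: γ = (1 − 0.2391142)^(−1/2) = 1.1464.
Length contraction: L = L₀/γ = 11/1.1464 = 9.60 km.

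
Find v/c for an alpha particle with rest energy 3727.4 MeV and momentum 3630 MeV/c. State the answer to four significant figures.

0.6977

βγ = pc/(mc²) = 3630/3727.4 = 0.97387.
Since γ² = 1 + (βγ)² = 1.948423, γ = √1.948423 = 1.39586, and β = (βγ)/γ = 0.97387/1.39586 = 0.6977.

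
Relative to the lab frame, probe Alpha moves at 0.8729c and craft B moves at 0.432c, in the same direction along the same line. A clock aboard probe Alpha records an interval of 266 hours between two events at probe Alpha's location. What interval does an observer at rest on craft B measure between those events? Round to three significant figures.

Speed of probe Alpha in craft B's frame: u = (v_A − v_B)/(1 − v_A v_B/c²) = (0.8729 − 0.432)/(1 − 0.8729×0.432) = 0.4409/0.6229072 = 0.70781; |u| = 0.70781c.
At |u| = 0.70781c, γ = (1 − 0.500995)^(−1/2) = 1.4156.
Probe Alpha's interval is proper; time dilation gives Δt_B = γΔτ = 1.4156 × 266 hours = 377 hours.

377 hours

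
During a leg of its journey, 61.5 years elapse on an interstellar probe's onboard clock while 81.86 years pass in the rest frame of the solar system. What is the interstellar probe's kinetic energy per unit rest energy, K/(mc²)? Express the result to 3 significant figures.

From Δt = γΔτ: γ = 81.86/61.5 = 1.33106.
K/(mc²) = γ − 1 = 1.33106 − 1 = 0.331.

0.331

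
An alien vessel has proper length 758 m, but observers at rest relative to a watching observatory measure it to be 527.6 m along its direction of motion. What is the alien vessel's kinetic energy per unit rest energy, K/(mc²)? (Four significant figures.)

0.4367

Length contraction gives γ = L₀/L = 758/527.6 = 1.43669.
Since K = (γ−1)mc², K/(mc²) = 1.43669 − 1 = 0.4367.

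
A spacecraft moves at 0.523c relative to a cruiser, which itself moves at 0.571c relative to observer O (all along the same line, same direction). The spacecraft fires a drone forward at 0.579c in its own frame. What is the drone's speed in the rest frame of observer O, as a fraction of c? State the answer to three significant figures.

0.955c

Compose velocities in two stages. Stage 1 (into S'): u₁ = (0.579+0.523)/(1+0.579×0.523) = 0.84586.
Stage 2 (into S): u = (0.84586+0.571)/(1+0.84586×0.571) = 0.95541, so the speed is 0.955c.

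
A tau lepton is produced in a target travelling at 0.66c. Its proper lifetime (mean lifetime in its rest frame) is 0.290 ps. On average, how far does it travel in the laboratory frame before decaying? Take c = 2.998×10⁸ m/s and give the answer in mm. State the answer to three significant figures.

0.0764 mm

β² = 0.4356, so γ = 1/√0.5644 = 1.3311.
Lab-frame lifetime: Δt = γτ = 1.3311 × 0.290 ps = 0.38602 ps.
Distance: d = vΔt = 0.66 × 2.998×10⁸ m/s × 3.8602×10^-13 s = 7.64×10^-5 m = 0.0764 mm.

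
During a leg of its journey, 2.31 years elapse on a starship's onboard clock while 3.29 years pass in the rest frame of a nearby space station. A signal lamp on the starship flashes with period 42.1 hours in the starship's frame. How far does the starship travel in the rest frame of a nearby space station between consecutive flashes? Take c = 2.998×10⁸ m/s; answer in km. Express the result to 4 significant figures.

4.608×10^10 km

γ = Δt/Δτ = 3.29/2.31 = 1.42424.
β = √(1 − 1/γ²) = 0.71205. Lab-frame period = γτ = 1.42424×42.1 hours = 59.961 hours. Distance = βc × γτ = 0.71205 × 2.998×10⁸ m/s × 215859.6 s = 4.6080×10^13 m = 4.608×10^10 km.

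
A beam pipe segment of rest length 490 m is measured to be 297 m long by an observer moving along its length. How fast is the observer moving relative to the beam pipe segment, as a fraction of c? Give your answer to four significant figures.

Length contraction gives γ = L₀/L = 490/297 = 1.6498.
β = √(1 − 1/γ²) = √0.632601 = 0.7954.

0.7954c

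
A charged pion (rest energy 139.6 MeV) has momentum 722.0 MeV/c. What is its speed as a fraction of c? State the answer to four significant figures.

0.9818c

pc/(mc²) = 722.0/139.6 = 5.1719 = βγ = β/√(1−β²).
So β² = x²/(1 + x²) with x = 5.1719: x² = 26.7485, β² = 26.7485/27.7485 = 0.963962, β = 0.9818.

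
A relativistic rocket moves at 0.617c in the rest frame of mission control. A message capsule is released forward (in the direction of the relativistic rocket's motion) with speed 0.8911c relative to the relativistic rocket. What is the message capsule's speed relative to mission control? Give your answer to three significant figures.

0.973c

In units of c, u = (u' + v)/(1 + u'v) with u' = 0.8911 and v = 0.617.
Numerator: 0.8911 + 0.617 = 1.5081. Denominator: 1 + (0.8911)(0.617) = 1.5498087.
u = 1.5081/1.5498087 = 0.97309, so the speed is 0.973c.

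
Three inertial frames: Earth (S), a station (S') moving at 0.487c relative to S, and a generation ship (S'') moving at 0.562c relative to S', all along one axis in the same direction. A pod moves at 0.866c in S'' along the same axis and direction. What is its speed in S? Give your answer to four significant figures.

Compose velocities in two stages. Stage 1 (into S'): u₁ = (0.866+0.562)/(1+0.866×0.562) = 0.96052.
Stage 2 (into S): u = (0.96052+0.487)/(1+0.96052×0.487) = 0.9862, so the speed is 0.9862c.

0.9862c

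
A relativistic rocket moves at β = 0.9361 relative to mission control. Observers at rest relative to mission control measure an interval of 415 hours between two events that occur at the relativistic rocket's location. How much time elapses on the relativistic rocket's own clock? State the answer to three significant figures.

γ = 1/√(1 − β²) = 1/√(1 − 0.87628321) = 1/√0.12371679 = 1/0.351734 = 2.8431.
The moving clock records proper time: Δτ = Δt/γ = 415/2.8431 = 146 hours.

146 hours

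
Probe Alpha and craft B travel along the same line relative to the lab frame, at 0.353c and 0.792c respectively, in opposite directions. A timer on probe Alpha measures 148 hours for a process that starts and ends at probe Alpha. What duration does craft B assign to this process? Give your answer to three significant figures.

Speed of probe Alpha in craft B's frame: u = (v_A + v_B)/(1 + v_A v_B/c²) = (0.353 + 0.792)/(1 + 0.353×0.792) = 1.145/1.279576 = 0.89483; |u| = 0.89483c.
γ for this relative speed: γ = 1/√(1 − 0.800721) = 2.2401.
Probe Alpha's interval is proper; time dilation gives Δt_B = γΔτ = 2.2401 × 148 hours = 332 hours.

332 hours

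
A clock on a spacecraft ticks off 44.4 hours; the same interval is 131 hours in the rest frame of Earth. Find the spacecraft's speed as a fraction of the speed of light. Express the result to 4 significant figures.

0.9408c

γ = Δt/Δτ = 131/44.4 = 2.9505.
β = √(1 − 1/γ²) = √(1 − 0.114871) = √0.885129 = 0.9408.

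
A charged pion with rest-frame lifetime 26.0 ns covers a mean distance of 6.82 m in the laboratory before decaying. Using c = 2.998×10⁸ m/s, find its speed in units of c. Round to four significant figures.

Let x = d/(cτ) = 6.820 m / (2.998×10⁸ m/s × 2.600×10^-8 s) = 0.87494. Since d = βγcτ, x = βγ = β/√(1−β²).
Solving: β² = x²/(1+x²) = 0.76552/1.76552 = 0.433595, so β = 0.6585.

0.6585c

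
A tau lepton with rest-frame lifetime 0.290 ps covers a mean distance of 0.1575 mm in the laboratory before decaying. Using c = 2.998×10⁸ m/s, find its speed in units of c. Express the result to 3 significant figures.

0.875c

d = βγcτ ⇒ βγ = d/(cτ) = 1.575×10^-4 m / (8.6942×10^-5 m) = 1.8116.
β = (βγ)/√(1+(βγ)²) = 1.8116/√4.28189 = 0.875.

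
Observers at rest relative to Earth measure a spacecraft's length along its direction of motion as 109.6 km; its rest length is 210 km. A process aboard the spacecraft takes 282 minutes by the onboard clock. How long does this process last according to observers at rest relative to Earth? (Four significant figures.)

540.3 minutes

From L = L₀/γ: γ = 210/109.6 = 1.91606.
Δt = γΔτ = 1.91606 × 282 = 540.3 minutes.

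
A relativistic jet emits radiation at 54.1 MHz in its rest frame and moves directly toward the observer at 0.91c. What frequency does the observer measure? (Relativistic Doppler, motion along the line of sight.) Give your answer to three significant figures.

Relativistic Doppler (source moving toward): f_obs = f_src · √((1+β)/(1−β)).
With β = 0.91: factor = √(1.91/0.09) = 4.6068.
f_obs = 54.1 × 4.6068 = 249 MHz.

249 MHz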